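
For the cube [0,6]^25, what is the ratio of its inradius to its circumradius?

r_in / r_out = (6/2) / (6√25/2) = 1/√25 ≈ 0.2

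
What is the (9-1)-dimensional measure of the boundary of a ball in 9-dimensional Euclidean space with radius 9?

|∂B_9(9)| = 459165024·π^4/35 ≈ 1.27791e+09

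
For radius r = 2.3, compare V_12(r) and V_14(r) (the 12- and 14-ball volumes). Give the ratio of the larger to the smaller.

V_12(2.3) ≈ 29261.8, V_14(2.3) ≈ 69471.8. The 14-ball is larger by a factor of 2.374.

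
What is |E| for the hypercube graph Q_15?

Each of the 2^15 = 32768 vertices has degree 15; total edges = 15·2^15/2 = 245760.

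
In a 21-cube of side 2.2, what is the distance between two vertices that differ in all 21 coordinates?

d = √(2.2² + 2.2² + ... + 2.2²) [21 terms] = √(21·2.2²) = 2.2√21 ≈ 10.0817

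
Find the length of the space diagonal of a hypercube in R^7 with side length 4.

||(4,4,...,4)|| = √(7)·4 ≈ 10.583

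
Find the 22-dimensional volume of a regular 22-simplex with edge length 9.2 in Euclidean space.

V_22 = √(23) · 9.2^22 / (22! · 2^(22/2)) ≈ 0.00332736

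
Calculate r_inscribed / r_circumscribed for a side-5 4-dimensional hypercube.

Ratio = (s/2)/(s√4/2) = 4^(-1/2) ≈ 0.5.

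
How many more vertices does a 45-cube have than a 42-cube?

The 45-cube has 2^45 = 35184372088832 vertices. The 42-cube has 2^42 = 4398046511104 vertices. Difference: 35184372088832 - 4398046511104 = 30786325577728.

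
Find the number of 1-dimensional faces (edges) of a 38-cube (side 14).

An n-cube has n·2^(n-1) edges. With n = 38: 38·137438953472 = 5222680231936.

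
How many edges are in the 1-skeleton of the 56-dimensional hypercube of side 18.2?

An n-cube has n·2^(n-1) edges. With n = 56: 56·36028797018963968 = 2017612633061982208.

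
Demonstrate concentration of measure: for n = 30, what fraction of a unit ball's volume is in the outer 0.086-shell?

1 - (1-0.086)^30 ≈ 0.932643 ≈ 93.26%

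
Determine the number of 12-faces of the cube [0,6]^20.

An n-cube has C(n,k)·2^(n-k) k-faces. Here C(20,12)·2^8 = 125970·256 = 32248320.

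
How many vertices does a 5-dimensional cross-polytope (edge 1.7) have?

The vertices are ±e_1, ..., ±e_5, so there are 2·5 = 10.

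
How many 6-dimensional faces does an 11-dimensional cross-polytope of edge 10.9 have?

Number of 6-faces = 2^(6+1) · C(11,6+1) = 128 · 330 = 42240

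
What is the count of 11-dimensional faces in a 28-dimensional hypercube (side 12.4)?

Number of 11-faces = C(28,11) · 2^(28-11) = 21474180 · 131072 = 2814663720960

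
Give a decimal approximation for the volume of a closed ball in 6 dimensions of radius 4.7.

Volume = π^{6/2}·(4.7)^6/Γ(4) ≈ 55703.9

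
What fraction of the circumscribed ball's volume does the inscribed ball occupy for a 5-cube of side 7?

Volume scales as r^n, and r_in/r_out = 1/√5, giving (1/√5)^5 ≈ 0.0178885.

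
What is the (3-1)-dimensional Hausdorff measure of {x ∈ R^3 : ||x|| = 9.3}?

S = n·V_n(r)/r = 3·V_3(9.3)/9.3 (volume-to-surface relation), giving 4πr² = 4π·(9.3)² ≈ 1086.87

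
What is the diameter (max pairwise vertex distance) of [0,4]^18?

The space diagonal of an n-cube of side s is s√n. Here 4·√18 ≈ 16.9706.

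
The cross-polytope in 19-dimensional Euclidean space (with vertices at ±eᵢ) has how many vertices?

The 19-dimensional cross-polytope has 2n = 2·19 = 38 vertices.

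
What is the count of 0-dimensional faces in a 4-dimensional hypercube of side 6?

An n-cube has C(n,k)·2^(n-k) k-faces. Here C(4,0)·2^4 = 1·16 = 16.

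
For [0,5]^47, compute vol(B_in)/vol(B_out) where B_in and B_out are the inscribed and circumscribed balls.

Volume scales as r^n, and r_in/r_out = 1/√47, giving (1/√47)^47 ≈ 5.07809e-40.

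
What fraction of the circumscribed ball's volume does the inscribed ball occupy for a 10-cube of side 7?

Volume scales as r^n, and r_in/r_out = 1/√10, giving (1/√10)^10 ≈ 1e-05.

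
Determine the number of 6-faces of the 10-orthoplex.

Number of 6-faces = 2^(6+1) · C(10,6+1) = 128 · 120 = 15360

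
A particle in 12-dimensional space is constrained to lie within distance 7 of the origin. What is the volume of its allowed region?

V = 13841287201·π^6/720 ≈ 1.84818e+10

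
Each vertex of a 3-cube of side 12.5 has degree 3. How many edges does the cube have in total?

Number of 1-faces = C(3,1)·2^(3-1) = 3·4 = 12.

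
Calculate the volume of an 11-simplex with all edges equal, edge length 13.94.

V = (13.94^11 / 11!) · √((11+1) / 2^11) ≈ 7407.31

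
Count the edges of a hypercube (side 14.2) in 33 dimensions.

An n-cube has n·2^(n-1) edges. With n = 33: 33·4294967296 = 141733920768.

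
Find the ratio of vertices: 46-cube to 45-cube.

The 46-cube has 2^46 = 70368744177664 vertices. The 45-cube has 2^45 = 35184372088832 vertices. Ratio: 70368744177664/35184372088832 = 2.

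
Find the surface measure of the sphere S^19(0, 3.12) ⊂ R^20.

S = n·V_n(r)/r = 20·V_20(3.12)/3.12 (volume-to-surface relation), giving 1.26387e+09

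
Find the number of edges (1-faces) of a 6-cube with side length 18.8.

Choose 1 of 6 axes to span the face (C(6,1) = 6 ways), then fix each of the remaining 5 coordinates at one of its two extreme values (2^5 = 32 ways): 6·32 = 192.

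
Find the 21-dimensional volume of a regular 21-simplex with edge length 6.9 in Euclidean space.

V_21 = √(22) · 6.9^21 / (21! · 2^(21/2)) ≈ 2.61748e-05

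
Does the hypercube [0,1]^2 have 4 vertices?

True. The 2-cube has 2^2 = 4 vertices.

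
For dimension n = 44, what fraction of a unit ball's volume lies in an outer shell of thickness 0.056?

1 - (1-0.056)^44 ≈ 0.920792 ≈ 92.08%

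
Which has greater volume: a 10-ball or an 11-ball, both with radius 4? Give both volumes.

V_10(4) ≈ 2.67404e+06. V_11(4) ≈ 7.9025e+06. The 11-ball is larger.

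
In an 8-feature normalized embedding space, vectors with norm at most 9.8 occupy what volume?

V_8(9.8) = π^(8/2) · (9.8)^8 / Γ(8/2 + 1) ≈ 3.453e+08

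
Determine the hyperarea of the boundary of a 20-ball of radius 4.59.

S_20(4.59) = 2·π^(20/2)·(4.59)^19 / Γ(20/2) ≈ 1.93734e+12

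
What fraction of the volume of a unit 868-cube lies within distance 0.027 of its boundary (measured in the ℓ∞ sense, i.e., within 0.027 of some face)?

The inner cube has side 1-2·0.027 = 0.946 and volume (0.946)^868 ≈ 1.184e-21, so the shell holds 1 - 1.184e-21 of the volume.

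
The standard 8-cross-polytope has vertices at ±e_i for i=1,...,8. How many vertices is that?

The 8-dimensional cross-polytope has 2n = 2·8 = 16 vertices.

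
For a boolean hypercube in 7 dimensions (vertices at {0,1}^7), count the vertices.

Number of vertices = 2^7 = 128.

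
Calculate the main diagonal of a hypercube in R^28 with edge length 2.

The space diagonal of an n-cube of side s is s√n. Here 2·√28 ≈ 10.583.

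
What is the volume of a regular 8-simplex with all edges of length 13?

For a regular n-simplex with edge a, V = (a^n / n!)·√((n+1)/2^n). With a=13, n=8: V ≈ 3793.39.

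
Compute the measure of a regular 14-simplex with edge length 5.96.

For a regular n-simplex with edge a, V = (a^n / n!)·√((n+1)/2^n). With a=5.96, n=14: V ≈ 0.0247671.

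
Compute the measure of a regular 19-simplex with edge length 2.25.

Volume = 2.25^19 · √(20/2^19) / 19! ≈ 2.49519e-13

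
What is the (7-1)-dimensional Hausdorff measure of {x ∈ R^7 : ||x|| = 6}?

|∂B_7(6)| = 248832·π^3/5 ≈ 1.54307e+06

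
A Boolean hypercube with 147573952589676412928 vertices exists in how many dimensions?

n = log_2(147573952589676412928) = 67.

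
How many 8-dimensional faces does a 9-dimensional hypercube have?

An n-cube has C(n,k)·2^(n-k) k-faces. Here C(9,8)·2^1 = 9·2 = 18.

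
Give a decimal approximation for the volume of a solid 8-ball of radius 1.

V = π^4/24 ≈ 4.05871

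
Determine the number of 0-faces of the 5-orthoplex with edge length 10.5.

f_0(5-orthoplex) = 2^1 · (5 choose 1) = 10.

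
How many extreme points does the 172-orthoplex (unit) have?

Number of vertices = 2n = 344.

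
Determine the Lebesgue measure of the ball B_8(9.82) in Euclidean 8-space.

The n-ball volume is π^(n/2)·r^n/Γ(n/2+1). With n=8, r=9.82: V ≈ 3.50978e+08.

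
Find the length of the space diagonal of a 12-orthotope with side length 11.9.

Diagonal = √12 · 11.9 ≈ 41.2228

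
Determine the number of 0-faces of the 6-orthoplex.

f_0(6-orthoplex) = 2^1 · (6 choose 1) = 12.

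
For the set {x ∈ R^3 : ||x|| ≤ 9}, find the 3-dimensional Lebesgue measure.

V = 972·π ≈ 3053.63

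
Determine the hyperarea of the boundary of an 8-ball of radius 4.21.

S = n·V_n(r)/r = 8·V_8(4.21)/4.21 (volume-to-surface relation), giving 761120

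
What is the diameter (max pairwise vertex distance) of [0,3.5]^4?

d = √(3.5² + 3.5² + ... + 3.5²) [4 terms] = √(4·3.5²) = 3.5√4 = 7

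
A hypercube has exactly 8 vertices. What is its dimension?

n = log_2(8) = 3.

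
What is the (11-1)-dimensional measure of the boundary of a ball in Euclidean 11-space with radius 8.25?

S_11(8.25) = 2·π^(11/2)·(8.25)^10 / Γ(11/2) ≈ 3.02717e+10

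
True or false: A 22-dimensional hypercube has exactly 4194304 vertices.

True. The 22-cube has 2^22 = 4194304 vertices.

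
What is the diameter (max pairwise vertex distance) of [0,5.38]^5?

The space diagonal of an n-cube of side s is s√n. Here 5.38·√5 ≈ 12.03.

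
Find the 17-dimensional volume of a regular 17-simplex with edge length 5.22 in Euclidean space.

V_17 = √(18) · 5.22^17 / (17! · 2^(17/2)) ≈ 5.2265e-05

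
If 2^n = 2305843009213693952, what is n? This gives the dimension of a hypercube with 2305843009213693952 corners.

Since 2^n = 2305843009213693952, we have n = 61.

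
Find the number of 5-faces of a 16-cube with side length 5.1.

Choose 5 of 16 axes to span the face (C(16,5) = 4368 ways), then fix each of the remaining 11 coordinates at one of its two extreme values (2^11 = 2048 ways): 4368·2048 = 8945664.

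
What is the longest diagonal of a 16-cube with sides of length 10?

||(10,10,...,10)|| = √(16)·10 = 40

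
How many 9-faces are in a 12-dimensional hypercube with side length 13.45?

f_9(12-cube) = (12 choose 9) · 2^3 = 1760.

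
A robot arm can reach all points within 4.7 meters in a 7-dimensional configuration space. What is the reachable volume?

Volume = π^{7/2}·(4.7)^7/Γ(9/2) ≈ 239368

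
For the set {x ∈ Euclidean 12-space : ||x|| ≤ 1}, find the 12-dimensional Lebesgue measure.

V_12(1) = π^(12/2) · (1)^12 / Γ(12/2 + 1) = π^6/720 ≈ 1.33526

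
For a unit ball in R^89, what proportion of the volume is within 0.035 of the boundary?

1 - (1-0.035)^89 ≈ 0.958031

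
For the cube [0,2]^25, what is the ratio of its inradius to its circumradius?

Ratio = (s/2)/(s√25/2) = 25^(-1/2) ≈ 0.2.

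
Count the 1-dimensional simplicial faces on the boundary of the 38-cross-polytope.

Each 1-face is the convex hull of 2 vertices, one chosen as ±e_i from each of 2 distinct axes: 2^2·C(38,2) = 2812.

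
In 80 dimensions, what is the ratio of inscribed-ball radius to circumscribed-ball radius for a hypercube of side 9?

r_in = 9/2 (half the side); r_out = 9√80/2 (half the diagonal). Ratio = 1/√80 ≈ 0.111803.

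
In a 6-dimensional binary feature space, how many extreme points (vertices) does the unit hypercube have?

The 6-cube has 2^6 = 64 vertices.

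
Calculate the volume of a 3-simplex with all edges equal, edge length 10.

Volume = (√2/12) · 10³ = 117.851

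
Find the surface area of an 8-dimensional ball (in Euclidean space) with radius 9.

S_8(9) = 2·π^(8/2)·(9)^7 / Γ(8/2) = 1594323·π^4 ≈ 1.55302e+08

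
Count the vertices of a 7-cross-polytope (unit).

Number of vertices = 2n = 14.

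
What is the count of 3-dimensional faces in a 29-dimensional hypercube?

An n-cube has C(n,k)·2^(n-k) k-faces. Here C(29,3)·2^26 = 3654·67108864 = 245215789056.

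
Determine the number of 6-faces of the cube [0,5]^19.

An n-cube has C(n,k)·2^(n-k) k-faces. Here C(19,6)·2^13 = 27132·8192 = 222265344.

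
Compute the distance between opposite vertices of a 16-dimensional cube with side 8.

The space diagonal of an n-cube of side s is s√n. Here 8·√16 = 32.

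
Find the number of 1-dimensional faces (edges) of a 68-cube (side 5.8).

Number of 1-faces = C(68,1)·2^(68-1) = 68·147573952589676412928 = 10035028776097996079104.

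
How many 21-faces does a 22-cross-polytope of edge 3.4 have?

Each 21-face is the convex hull of 22 vertices, one chosen as ±e_i from each of 22 distinct axes: 2^22·C(22,22) = 4194304.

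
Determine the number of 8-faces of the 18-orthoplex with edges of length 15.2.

Number of 8-faces = 2^(8+1) · C(18,8+1) = 512 · 48620 = 24893440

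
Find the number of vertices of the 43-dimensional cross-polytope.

Number of vertices = 2n = 86.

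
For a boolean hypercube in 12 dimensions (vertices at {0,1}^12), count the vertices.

Each vertex is a binary string of length 12, so there are 2^12 = 4096.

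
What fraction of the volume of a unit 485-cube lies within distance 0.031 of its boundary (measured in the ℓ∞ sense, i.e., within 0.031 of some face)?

The inner cube has side 1-2·0.031 = 0.938 and volume (0.938)^485 ≈ 3.299e-14, so the shell holds 1 - 3.299e-14 of the volume.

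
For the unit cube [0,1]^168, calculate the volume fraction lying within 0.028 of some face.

1 - (1 - 2·0.028)^168 = 1 - 0.944^168 ≈ 0.999938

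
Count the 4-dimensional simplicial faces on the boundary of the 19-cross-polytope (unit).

Each 4-face is the convex hull of 5 vertices, one chosen as ±e_i from each of 5 distinct axes: 2^5·C(19,5) = 372096.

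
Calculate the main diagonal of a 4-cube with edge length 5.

Diagonal = √4 · 5 = 10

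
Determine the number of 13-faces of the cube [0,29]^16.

An n-cube has C(n,k)·2^(n-k) k-faces. Here C(16,13)·2^3 = 560·8 = 4480.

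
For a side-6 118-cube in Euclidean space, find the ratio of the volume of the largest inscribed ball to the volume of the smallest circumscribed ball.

Volume scales as r^n, and r_in/r_out = 1/√118, giving (1/√118)^118 ≈ 5.74066e-123.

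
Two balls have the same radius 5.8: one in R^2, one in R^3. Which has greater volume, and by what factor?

V_2(5.8) ≈ 105.683, V_3(5.8) ≈ 817.283. The 3-ball is larger by a factor of 7.733.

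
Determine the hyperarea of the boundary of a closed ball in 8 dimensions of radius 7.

S = n·V_n(r)/r = 8·V_8(7)/7 (volume-to-surface relation), giving 823543·π^4/3 ≈ 2.67402e+07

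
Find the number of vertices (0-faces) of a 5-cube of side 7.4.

An n-cube has C(n,k)·2^(n-k) k-faces. Here C(5,0)·2^5 = 1·32 = 32.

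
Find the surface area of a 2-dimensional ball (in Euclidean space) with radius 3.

|∂B_2(3)| = 2πr = 2π·3 ≈ 18.8496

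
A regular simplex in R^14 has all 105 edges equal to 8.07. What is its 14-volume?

Volume = 8.07^14 · √(15/2^14) / 14! ≈ 1.72447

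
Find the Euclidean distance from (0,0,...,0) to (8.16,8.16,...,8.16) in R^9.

Diagonal = √9 · 8.16 = 24.48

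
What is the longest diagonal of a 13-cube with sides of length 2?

The space diagonal of an n-cube of side s is s√n. Here 2·√13 ≈ 7.2111.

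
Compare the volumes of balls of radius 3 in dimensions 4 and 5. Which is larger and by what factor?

V_4(3) ≈ 399.719, V_5(3) ≈ 1279.1. The 5-ball is larger by a factor of 3.2.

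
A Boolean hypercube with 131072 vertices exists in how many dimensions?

2^n = 131072 ⇒ n = log_2(131072) = 17.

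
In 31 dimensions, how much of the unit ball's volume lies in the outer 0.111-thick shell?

1 - (1-0.111)^31 ≈ 0.973941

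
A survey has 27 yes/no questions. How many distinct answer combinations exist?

Each vertex is a binary string of length 27, so there are 2^27 = 134217728.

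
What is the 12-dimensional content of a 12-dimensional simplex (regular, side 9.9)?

Volume = 9.9^12 · √(13/2^12) / 12! ≈ 104.25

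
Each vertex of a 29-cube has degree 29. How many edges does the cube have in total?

Number of 1-faces = C(29,1)·2^(29-1) = 29·268435456 = 7784628224.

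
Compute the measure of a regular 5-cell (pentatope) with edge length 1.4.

Volume = 1.4^4 · √(5/2^4) / 4! ≈ 0.08948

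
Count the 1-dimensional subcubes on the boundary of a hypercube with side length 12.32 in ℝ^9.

Number of 1-faces = C(9,1) · 2^(9-1) = 9 · 256 = 2304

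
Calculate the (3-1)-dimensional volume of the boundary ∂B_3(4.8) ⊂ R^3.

S = n·V_n(r)/r = 3·V_3(4.8)/4.8 (volume-to-surface relation), giving 4πr² = 4π·(4.8)² ≈ 289.529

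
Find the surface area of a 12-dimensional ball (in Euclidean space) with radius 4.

S_12(4) = 2·π^(12/2)·(4)^11 / Γ(12/2) = 1048576·π^6/15 ≈ 6.7206e+07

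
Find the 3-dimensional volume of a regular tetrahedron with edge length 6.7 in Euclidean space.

Volume = (√2/12) · 6.7³ = 35.4453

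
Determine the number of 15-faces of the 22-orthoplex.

Each 15-face is the convex hull of 16 vertices, one chosen as ±e_i from each of 16 distinct axes: 2^16·C(22,16) = 4889837568.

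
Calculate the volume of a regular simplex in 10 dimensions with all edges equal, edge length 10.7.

For a regular n-simplex with edge a, V = (a^n / n!)·√((n+1)/2^n). With a=10.7, n=10: V ≈ 561.851.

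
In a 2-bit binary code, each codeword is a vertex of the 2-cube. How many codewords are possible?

The 2-cube has 2^2 = 4 vertices.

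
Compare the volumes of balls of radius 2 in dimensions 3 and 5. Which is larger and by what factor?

V_3(2) ≈ 33.5103, V_5(2) ≈ 168.441. The 5-ball is larger by a factor of 5.027.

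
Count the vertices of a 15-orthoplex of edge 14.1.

Number of vertices = 2n = 30.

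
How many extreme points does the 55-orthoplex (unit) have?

The 55-dimensional cross-polytope has 2n = 2·55 = 110 vertices.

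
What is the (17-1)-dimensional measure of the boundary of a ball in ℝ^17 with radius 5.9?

S = n·V_n(r)/r = 17·V_17(5.9)/5.9 (volume-to-surface relation), giving 5.16704e+12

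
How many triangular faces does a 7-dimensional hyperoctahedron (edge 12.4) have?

f_2(7-orthoplex) = 2^3 · (7 choose 3) = 280.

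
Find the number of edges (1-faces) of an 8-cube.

Number of 1-faces = C(8,1) · 2^(8-1) = 8 · 128 = 1024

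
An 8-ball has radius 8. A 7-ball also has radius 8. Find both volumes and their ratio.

V_8(8) ≈ 6.80939e+07. V_7(8) ≈ 9.90855e+06. Ratio V_8/V_7 ≈ 6.872.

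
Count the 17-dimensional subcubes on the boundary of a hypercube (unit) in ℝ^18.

f_17(18-cube) = (18 choose 17) · 2^1 = 36.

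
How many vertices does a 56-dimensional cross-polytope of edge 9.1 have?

An n-cross-polytope has 2n vertices; here n = 56, giving 112.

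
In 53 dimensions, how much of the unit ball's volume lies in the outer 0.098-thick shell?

Shell fraction = 1 - (1-0.098)^53 ≈ 0.995774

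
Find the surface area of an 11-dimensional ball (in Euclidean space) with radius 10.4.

S = n·V_n(r)/r = 11·V_11(10.4)/10.4 (volume-to-surface relation), giving 3.06783e+11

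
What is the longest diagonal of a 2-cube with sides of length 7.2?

||(7.2,7.2,...,7.2)|| = √(2)·7.2 ≈ 10.1823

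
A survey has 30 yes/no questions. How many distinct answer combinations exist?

Each vertex is a binary string of length 30, so there are 2^30 = 1073741824.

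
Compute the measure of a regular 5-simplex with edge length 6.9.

For a regular n-simplex with edge a, V = (a^n / n!)·√((n+1)/2^n). With a=6.9, n=5: V ≈ 56.4371.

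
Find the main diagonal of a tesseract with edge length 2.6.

The space diagonal of an n-cube of side s is s√n. Here 2.6·√4 = 5.2.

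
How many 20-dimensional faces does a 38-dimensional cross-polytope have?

f_20(38-orthoplex) = 2^21 · (38 choose 21) = 60358432401653760.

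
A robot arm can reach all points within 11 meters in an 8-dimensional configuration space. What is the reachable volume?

V = 214358881·π^4/24 ≈ 8.70021e+08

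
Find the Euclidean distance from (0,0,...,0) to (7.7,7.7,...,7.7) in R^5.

Diagonal = √5 · 7.7 ≈ 17.2177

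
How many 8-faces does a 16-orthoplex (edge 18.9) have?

f_8(16-orthoplex) = 2^9 · (16 choose 9) = 5857280.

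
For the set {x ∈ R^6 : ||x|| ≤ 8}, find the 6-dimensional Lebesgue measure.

The n-ball volume is π^(n/2)·r^n/Γ(n/2+1). With n=6, r=8: V = 131072·π^3/3 ≈ 1.35468e+06.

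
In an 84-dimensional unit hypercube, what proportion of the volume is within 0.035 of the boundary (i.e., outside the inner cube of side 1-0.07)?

The inner cube has side 1-2·0.035 = 0.93 and volume (0.93)^84 ≈ 0.002252, so the shell holds 0.997748 of the volume.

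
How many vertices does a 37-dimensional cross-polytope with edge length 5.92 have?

The 37-dimensional cross-polytope has 2n = 2·37 = 74 vertices.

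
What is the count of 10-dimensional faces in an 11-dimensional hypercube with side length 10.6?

An n-cube has C(n,k)·2^(n-k) k-faces. Here C(11,10)·2^1 = 11·2 = 22.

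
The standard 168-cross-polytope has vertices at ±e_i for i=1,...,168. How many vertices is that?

The 168-dimensional cross-polytope has 2n = 2·168 = 336 vertices.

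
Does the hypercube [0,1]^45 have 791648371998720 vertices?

False. The 45-cube has 2^45 = 35184372088832 vertices.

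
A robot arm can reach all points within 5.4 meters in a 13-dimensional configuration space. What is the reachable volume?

Volume = π^{13/2}·(5.4)^13/Γ(15/2) ≈ 3.02315e+09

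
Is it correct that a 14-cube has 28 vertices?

False. The 14-cube has 2^14 = 16384 vertices.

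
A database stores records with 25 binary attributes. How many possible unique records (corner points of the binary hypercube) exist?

An n-cube has 2^n vertices; for n = 25 that is 2^25 = 33554432.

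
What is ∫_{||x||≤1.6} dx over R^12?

Volume = π^{12/2}·(1.6)^12/Γ(7) ≈ 375.843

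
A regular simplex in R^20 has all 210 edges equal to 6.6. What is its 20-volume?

For a regular n-simplex with edge a, V = (a^n / n!)·√((n+1)/2^n). With a=6.6, n=20: V ≈ 4.52443e-05.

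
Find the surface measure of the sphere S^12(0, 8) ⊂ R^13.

S = n·V_n(r)/r = 13·V_13(8)/8 (volume-to-surface relation), giving 8796093022208·π^6/10395 ≈ 8.13513e+11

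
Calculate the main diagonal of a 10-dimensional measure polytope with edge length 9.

||(9,9,...,9)|| = √(10)·9 ≈ 28.4605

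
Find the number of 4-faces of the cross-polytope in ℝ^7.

f_4(7-orthoplex) = 2^5 · (7 choose 5) = 672.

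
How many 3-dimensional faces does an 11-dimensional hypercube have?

Choose 3 of 11 axes to span the face (C(11,3) = 165 ways), then fix each of the remaining 8 coordinates at one of its two extreme values (2^8 = 256 ways): 165·256 = 42240.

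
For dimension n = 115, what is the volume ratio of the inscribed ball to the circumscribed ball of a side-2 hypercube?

The radii are 2/2 and 2√115/2, so the volume ratio is (1/√115)^115 = 115^{-115/2} ≈ 3.235e-119.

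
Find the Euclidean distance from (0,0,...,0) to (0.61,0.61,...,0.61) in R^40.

d = √(0.61² + 0.61² + ... + 0.61²) [40 terms] = √(40·0.61²) = 0.61√40 ≈ 3.85798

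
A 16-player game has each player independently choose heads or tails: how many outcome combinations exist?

An n-cube has 2^n vertices; for n = 16 that is 2^16 = 65536.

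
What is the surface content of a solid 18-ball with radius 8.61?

The surface area of an n-ball is 2π^(n/2) r^(n-1) / Γ(n/2). For n=18, r=8.61: 1.16121e+16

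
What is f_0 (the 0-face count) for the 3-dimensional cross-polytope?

An n-cross-polytope has 2^(k+1)·C(n,k+1) k-faces. Here 2^1·C(3,1) = 2·3 = 6.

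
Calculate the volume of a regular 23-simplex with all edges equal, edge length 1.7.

V_23 = √(24) · 1.7^23 / (23! · 2^(23/2)) ≈ 1.30645e-20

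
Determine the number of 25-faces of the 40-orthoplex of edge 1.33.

Number of 25-faces = 2^(25+1) · C(40,25+1) = 67108864 · 23206929840 = 1557390698490101760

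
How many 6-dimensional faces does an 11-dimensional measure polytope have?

Number of 6-faces = C(11,6) · 2^(11-6) = 462 · 32 = 14784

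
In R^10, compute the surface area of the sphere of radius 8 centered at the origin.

|∂B_10(8)| = 33554432·π^5/3 ≈ 3.42277e+09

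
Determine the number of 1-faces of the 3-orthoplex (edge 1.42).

Each 1-face is the convex hull of 2 vertices, one chosen as ±e_i from each of 2 distinct axes: 2^2·C(3,2) = 12.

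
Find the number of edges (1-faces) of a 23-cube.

Number of 1-faces = C(23,1) · 2^(23-1) = 23 · 4194304 = 96468992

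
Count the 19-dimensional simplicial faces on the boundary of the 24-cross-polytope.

Number of 19-faces = 2^(19+1) · C(24,19+1) = 1048576 · 10626 = 11142168576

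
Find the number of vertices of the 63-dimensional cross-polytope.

Number of vertices = 2n = 126.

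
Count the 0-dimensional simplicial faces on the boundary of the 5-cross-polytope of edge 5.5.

f_0(5-orthoplex) = 2^1 · (5 choose 1) = 10.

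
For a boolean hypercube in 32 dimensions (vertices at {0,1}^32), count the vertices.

Number of vertices = 2^32 = 4294967296.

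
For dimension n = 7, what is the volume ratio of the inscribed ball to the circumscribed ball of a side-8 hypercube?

Volume scales as r^n, and r_in/r_out = 1/√7, giving (1/√7)^7 ≈ 0.00110194.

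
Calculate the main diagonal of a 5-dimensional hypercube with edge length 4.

||(4,4,...,4)|| = √(5)·4 ≈ 8.94427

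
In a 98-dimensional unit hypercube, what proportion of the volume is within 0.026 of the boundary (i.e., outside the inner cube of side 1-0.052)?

1 - (1 - 2·0.026)^98 = 1 - 0.948^98 ≈ 0.994664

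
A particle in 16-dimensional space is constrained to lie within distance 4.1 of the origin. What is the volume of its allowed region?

The n-ball volume is π^(n/2)·r^n/Γ(n/2+1). With n=16, r=4.1: V ≈ 1.50045e+09.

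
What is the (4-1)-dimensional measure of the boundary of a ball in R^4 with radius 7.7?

The surface area of an n-ball is 2π^(n/2) r^(n-1) / Γ(n/2). For n=4, r=7.7: 9011.6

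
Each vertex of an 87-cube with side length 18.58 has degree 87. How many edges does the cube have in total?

An n-cube has n·2^(n-1) edges. With n = 87: 87·77371252455336267181195264 = 6731298963614255244763987968.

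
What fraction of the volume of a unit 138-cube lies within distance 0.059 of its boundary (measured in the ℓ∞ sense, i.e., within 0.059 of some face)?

Shell fraction = 1 - (1-0.118)^138 ≈ 0.9999999702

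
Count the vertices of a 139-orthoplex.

An n-cross-polytope has 2n vertices; here n = 139, giving 278.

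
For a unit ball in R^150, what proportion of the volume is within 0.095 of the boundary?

1 - (1-0.095)^150 ≈ 0.9999996857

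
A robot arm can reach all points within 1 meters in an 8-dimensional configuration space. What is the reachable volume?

Volume = π^{8/2}·(1)^8/Γ(5) = π^4/24 ≈ 4.05871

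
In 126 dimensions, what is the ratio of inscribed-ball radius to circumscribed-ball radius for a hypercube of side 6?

r_in / r_out = (6/2) / (6√126/2) = 1/√126 ≈ 0.0890871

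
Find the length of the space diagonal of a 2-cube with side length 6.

||(6,6,...,6)|| = √(2)·6 ≈ 8.48528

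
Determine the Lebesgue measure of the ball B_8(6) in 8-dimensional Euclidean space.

Volume = π^{8/2}·(6)^8/Γ(5) = 69984·π^4 ≈ 6.81708e+06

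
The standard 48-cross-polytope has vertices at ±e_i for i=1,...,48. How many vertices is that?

The vertices are ±e_1, ..., ±e_48, so there are 2·48 = 96.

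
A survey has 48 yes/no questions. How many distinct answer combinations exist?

An n-cube has 2^n vertices; for n = 48 that is 2^48 = 281474976710656.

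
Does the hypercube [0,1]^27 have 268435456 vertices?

False. The 27-cube has 2^27 = 134217728 vertices.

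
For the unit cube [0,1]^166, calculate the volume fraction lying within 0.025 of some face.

Shell fraction = 1 - (1-0.05)^166 ≈ 0.999799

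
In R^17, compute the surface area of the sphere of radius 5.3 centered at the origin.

S_17(5.3) = 2·π^(17/2)·(5.3)^16 / Γ(17/2) ≈ 9.29017e+11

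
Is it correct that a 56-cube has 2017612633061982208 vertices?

False. The 56-cube has 2^56 = 72057594037927936 vertices.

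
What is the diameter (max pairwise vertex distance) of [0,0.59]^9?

||(0.59,0.59,...,0.59)|| = √(9)·0.59 = 1.77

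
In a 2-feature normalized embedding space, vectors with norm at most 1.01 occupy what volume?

V_2(1.01) = π^(2/2) · (1.01)^2 / Γ(2/2 + 1) ≈ 3.20474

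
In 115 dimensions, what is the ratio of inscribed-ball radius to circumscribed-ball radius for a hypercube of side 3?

r_in = 3/2 (half the side); r_out = 3√115/2 (half the diagonal). Ratio = 1/√115 ≈ 0.0932505.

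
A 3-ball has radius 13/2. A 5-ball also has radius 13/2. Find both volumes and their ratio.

V_3(6.5) ≈ 1150.35. V_5(6.5) ≈ 61075.3. Ratio V_3/V_5 ≈ 0.01883.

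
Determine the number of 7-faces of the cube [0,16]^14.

Choose 7 of 14 axes to span the face (C(14,7) = 3432 ways), then fix each of the remaining 7 coordinates at one of its two extreme values (2^7 = 128 ways): 3432·128 = 439296.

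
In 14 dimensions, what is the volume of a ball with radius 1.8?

The n-ball volume is π^(n/2)·r^n/Γ(n/2+1). With n=14, r=1.8: V ≈ 2246.12.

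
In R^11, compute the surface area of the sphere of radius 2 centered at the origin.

|∂B_11(2)| = 65536·π^5/945 ≈ 21222.5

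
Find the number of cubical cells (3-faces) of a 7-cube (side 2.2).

f_3(7-cube) = (7 choose 3) · 2^4 = 560.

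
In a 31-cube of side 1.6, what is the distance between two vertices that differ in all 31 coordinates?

The space diagonal of an n-cube of side s is s√n. Here 1.6·√31 ≈ 8.90842.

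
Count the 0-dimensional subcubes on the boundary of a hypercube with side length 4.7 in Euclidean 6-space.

Choose 0 of 6 axes to span the face (C(6,0) = 1 way), then fix each of the remaining 6 coordinates at one of its two extreme values (2^6 = 64 ways): 1·64 = 64.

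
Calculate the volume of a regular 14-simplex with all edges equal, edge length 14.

For a regular n-simplex with edge a, V = (a^n / n!)·√((n+1)/2^n). With a=14, n=14: V ≈ 3856.74.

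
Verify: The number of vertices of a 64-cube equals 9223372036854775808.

False. The 64-cube has 2^64 = 18446744073709551616 vertices.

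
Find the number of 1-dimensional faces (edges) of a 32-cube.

The 32-cube has n·2^(n-1) = 32·2^31 = 32·2147483648 = 68719476736 edges.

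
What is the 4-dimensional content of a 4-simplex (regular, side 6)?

For a regular n-simplex with edge a, V = (a^n / n!)·√((n+1)/2^n). With a=6, n=4: V ≈ 30.1869.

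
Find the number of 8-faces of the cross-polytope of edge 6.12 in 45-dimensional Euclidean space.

Number of 8-faces = 2^(8+1) · C(45,8+1) = 512 · 886163135 = 453715525120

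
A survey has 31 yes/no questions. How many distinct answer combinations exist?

Number of vertices = 2^31 = 2147483648.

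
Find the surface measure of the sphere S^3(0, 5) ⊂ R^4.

S_4(5) = 2·π^(4/2)·(5)^3 / Γ(4/2) = 250·π^2 ≈ 2467.4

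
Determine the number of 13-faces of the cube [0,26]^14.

Number of 13-faces = C(14,13) · 2^(14-13) = 14 · 2 = 28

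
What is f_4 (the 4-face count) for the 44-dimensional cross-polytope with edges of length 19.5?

An n-cross-polytope has 2^(k+1)·C(n,k+1) k-faces. Here 2^5·C(44,5) = 32·1086008 = 34752256.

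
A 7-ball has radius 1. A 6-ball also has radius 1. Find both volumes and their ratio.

V_7(1) ≈ 4.72477. V_6(1) ≈ 5.16771. Ratio V_7/V_6 ≈ 0.9143.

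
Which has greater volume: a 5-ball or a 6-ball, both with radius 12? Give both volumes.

V_5(12) ≈ 1.3098e+06. V_6(12) ≈ 1.54307e+07. The 6-ball is larger.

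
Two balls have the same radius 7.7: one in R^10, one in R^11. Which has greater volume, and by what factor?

V_10(7.7) ≈ 1.86842e+09, V_11(7.7) ≈ 1.06293e+10. The 11-ball is larger by a factor of 5.689.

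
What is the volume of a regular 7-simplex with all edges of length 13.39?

V = (13.39^7 / 7!) · √((7+1) / 2^7) ≈ 3828.01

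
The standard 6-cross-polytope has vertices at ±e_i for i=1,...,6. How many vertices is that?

An n-cross-polytope has 2n vertices; here n = 6, giving 12.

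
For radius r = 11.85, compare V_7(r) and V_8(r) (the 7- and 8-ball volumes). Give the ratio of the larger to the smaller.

V_7(11.85) ≈ 1.55028e+08, V_8(11.85) ≈ 1.5781e+09. The 8-ball is larger by a factor of 10.18.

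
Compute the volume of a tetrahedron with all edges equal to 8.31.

Volume = (√2/12) · 8.31³ = 67.6296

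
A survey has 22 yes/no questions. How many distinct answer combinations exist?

The 22-cube has 2^22 = 4194304 vertices.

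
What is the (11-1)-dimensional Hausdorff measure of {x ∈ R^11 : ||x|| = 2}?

|∂B_11(2)| = 65536·π^5/945 ≈ 21222.5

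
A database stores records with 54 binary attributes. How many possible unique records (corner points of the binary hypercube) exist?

Number of vertices = 2^54 = 18014398509481984.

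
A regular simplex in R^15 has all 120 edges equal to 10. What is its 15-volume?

V = (10^15 / 15!) · √((15+1) / 2^15) ≈ 16.898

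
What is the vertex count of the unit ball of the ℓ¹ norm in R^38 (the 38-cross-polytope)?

Number of vertices = 2n = 76.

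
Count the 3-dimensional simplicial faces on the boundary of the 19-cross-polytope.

An n-cross-polytope has 2^(k+1)·C(n,k+1) k-faces. Here 2^4·C(19,4) = 16·3876 = 62016.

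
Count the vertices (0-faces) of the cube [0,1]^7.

Number of vertices = 2^7 = 128.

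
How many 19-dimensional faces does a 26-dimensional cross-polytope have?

Each 19-face is the convex hull of 20 vertices, one chosen as ±e_i from each of 20 distinct axes: 2^20·C(26,20) = 241413652480.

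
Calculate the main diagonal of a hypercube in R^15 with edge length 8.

||(8,8,...,8)|| = √(15)·8 ≈ 30.9839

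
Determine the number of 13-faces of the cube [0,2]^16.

Number of 13-faces = C(16,13) · 2^(16-13) = 560 · 8 = 4480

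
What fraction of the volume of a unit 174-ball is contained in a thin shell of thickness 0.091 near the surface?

Shell fraction = 1 - (1-0.091)^174 ≈ 0.9999999383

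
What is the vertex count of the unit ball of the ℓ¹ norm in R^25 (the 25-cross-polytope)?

The vertices are ±e_1, ..., ±e_25, so there are 2·25 = 50.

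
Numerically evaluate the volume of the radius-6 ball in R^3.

Volume = π^{3/2}·(6)^3/Γ(5/2) = 288·π ≈ 904.779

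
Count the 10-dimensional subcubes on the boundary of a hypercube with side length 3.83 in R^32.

Number of 10-faces = C(32,10) · 2^(32-10) = 64512240 · 4194304 = 270583946280960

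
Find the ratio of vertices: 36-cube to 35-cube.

The 36-cube has 2^36 = 68719476736 vertices. The 35-cube has 2^35 = 34359738368 vertices. Ratio: 68719476736/34359738368 = 2.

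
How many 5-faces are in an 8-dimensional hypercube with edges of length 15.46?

An n-cube has C(n,k)·2^(n-k) k-faces. Here C(8,5)·2^3 = 56·8 = 448.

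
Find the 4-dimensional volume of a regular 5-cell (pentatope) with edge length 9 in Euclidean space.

V = (9^4 / 4!) · √((4+1) / 2^4) ≈ 152.821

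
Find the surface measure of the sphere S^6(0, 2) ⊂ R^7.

The surface area of an n-ball is 2π^(n/2) r^(n-1) / Γ(n/2). For n=7, r=2: 1024·π^3/15 ≈ 2116.7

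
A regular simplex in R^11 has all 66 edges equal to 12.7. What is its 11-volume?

V = (12.7^11 / 11!) · √((11+1) / 2^11) ≈ 2658.34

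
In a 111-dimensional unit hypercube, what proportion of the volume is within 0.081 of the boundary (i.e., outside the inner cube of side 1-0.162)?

1 - (1 - 2·0.081)^111 = 1 - 0.838^111 ≈ 0.999999997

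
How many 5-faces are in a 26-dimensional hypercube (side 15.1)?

An n-cube has C(n,k)·2^(n-k) k-faces. Here C(26,5)·2^21 = 65780·2097152 = 137950658560.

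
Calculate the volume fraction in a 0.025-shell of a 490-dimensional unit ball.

1 - (1-0.025)^490 ≈ 0.9999959049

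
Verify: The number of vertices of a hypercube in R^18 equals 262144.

True. The 18-cube has 2^18 = 262144 vertices.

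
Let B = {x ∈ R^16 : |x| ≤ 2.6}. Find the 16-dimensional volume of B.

V_16(2.6) = π^(16/2) · (2.6)^16 / Γ(16/2 + 1) ≈ 1.02625e+06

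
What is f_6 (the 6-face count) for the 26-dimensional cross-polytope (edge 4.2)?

Each 6-face is the convex hull of 7 vertices, one chosen as ±e_i from each of 7 distinct axes: 2^7·C(26,7) = 84198400.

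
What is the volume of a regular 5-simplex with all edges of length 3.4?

Volume = 3.4^5 · √(6/2^5) / 5! ≈ 1.63951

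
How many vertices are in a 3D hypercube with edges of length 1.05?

Choose 0 of 3 axes to span the face (C(3,0) = 1 way), then fix each of the remaining 3 coordinates at one of its two extreme values (2^3 = 8 ways): 1·8 = 8.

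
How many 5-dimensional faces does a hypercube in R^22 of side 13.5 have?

Choose 5 of 22 axes to span the face (C(22,5) = 26334 ways), then fix each of the remaining 17 coordinates at one of its two extreme values (2^17 = 131072 ways): 26334·131072 = 3451650048.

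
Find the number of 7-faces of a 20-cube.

Number of 7-faces = C(20,7) · 2^(20-7) = 77520 · 8192 = 635043840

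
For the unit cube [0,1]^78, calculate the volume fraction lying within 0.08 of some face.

The inner cube has side 1-2·0.08 = 0.84 and volume (0.84)^78 ≈ 1.241e-06, so the shell holds 0.999998759 of the volume.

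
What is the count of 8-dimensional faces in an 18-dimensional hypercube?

Choose 8 of 18 axes to span the face (C(18,8) = 43758 ways), then fix each of the remaining 10 coordinates at one of its two extreme values (2^10 = 1024 ways): 43758·1024 = 44808192.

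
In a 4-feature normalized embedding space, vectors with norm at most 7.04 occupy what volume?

V_4(7.04) = π^(4/2) · (7.04)^4 / Γ(4/2 + 1) ≈ 12121.6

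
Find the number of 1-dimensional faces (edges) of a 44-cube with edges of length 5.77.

Each of the 2^44 = 17592186044416 vertices has degree 44; total edges = 44·2^44/2 = 387028092977152.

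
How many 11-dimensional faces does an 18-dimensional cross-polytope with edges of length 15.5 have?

An n-cross-polytope has 2^(k+1)·C(n,k+1) k-faces. Here 2^12·C(18,12) = 4096·18564 = 76038144.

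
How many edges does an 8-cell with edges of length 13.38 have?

Number of 1-faces = C(4,1)·2^(4-1) = 4·8 = 32.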